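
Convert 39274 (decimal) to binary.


Divide by 2 repeatedly:
39274 ÷ 2 = 19637 remainder 0
19637 ÷ 2 = 9818 remainder 1
9818 ÷ 2 = 4909 remainder 0
4909 ÷ 2 = 2454 remainder 1
2454 ÷ 2 = 1227 remainder 0
1227 ÷ 2 = 613 remainder 1
613 ÷ 2 = 306 remainder 1
306 ÷ 2 = 153 remainder 0
153 ÷ 2 = 76 remainder 1
76 ÷ 2 = 38 remainder 0
38 ÷ 2 = 19 remainder 0
19 ÷ 2 = 9 remainder 1
9 ÷ 2 = 4 remainder 1
4 ÷ 2 = 2 remainder 0
2 ÷ 2 = 1 remainder 0
1 ÷ 2 = 0 remainder 1
Reading remainders bottom-up:
= 1001100101101010


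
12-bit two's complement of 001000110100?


Original: 001000110100
Step 1 - Invert all bits: 110111001011
Step 2 - Add 1: 110111001011 + 1
= 110111001100 (represents -564)


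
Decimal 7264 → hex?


Divide by 16 repeatedly:
7264 ÷ 16 = 454 remainder 0 (0)
454 ÷ 16 = 28 remainder 6 (6)
28 ÷ 16 = 1 remainder 12 (C)
1 ÷ 16 = 0 remainder 1 (1)
Reading remainders bottom-up:
= 0x1C60


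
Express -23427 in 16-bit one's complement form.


Original: 0101101110000011
Invert all bits:
  bit 0: 0 → 1
  bit 1: 1 → 0
  bit 2: 0 → 1
  bit 3: 1 → 0
  bit 4: 1 → 0
  bit 5: 0 → 1
  bit 6: 1 → 0
  bit 7: 1 → 0
  bit 8: 1 → 0
  bit 9: 0 → 1
  bit 10: 0 → 1
  bit 11: 0 → 1
  bit 12: 0 → 1
  bit 13: 0 → 1
  bit 14: 1 → 0
  bit 15: 1 → 0
= 1010010001111100


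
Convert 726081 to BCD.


Each digit → 4-bit binary:
  7 → 0111
  2 → 0010
  6 → 0110
  0 → 0000
  8 → 1000
  1 → 0001
= 0111 0010 0110 0000 1000 0001


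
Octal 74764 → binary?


Each octal digit → 3 binary bits:
  7 = 111
  4 = 100
  7 = 111
  6 = 110
  4 = 100
Concatenate: 111 100 111 110 100
= 111100111110100


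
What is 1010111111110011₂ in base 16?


Group into 4-bit nibbles: 1010111111110011
  1010 = A
  1111 = F
  1111 = F
  0011 = 3
= 0xAFF3


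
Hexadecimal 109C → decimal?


Positional values:
Position 0: C × 16^0 = 12 × 1 = 12
Position 1: 9 × 16^1 = 9 × 16 = 144
Position 2: 0 × 16^2 = 0 × 256 = 0
Position 3: 1 × 16^3 = 1 × 4096 = 4096
Sum = 12 + 144 + 0 + 4096
= 4252


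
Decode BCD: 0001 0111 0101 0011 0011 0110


Each 4-bit group → digit:
  0001 → 1
  0111 → 7
  0101 → 5
  0011 → 3
  0011 → 3
  0110 → 6
= 175336


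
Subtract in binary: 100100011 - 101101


Align and subtract column by column (LSB to MSB, borrowing when needed):
  100100011
- 000101101
  ---------
  col 0: (1 - 0 borrow-in) - 1 → 1 - 1 = 0, borrow out 0
  col 1: (1 - 0 borrow-in) - 0 → 1 - 0 = 1, borrow out 0
  col 2: (0 - 0 borrow-in) - 1 → borrow from next column: (0+2) - 1 = 1, borrow out 1
  col 3: (0 - 1 borrow-in) - 1 → borrow from next column: (-1+2) - 1 = 0, borrow out 1
  col 4: (0 - 1 borrow-in) - 0 → borrow from next column: (-1+2) - 0 = 1, borrow out 1
  col 5: (1 - 1 borrow-in) - 1 → borrow from next column: (0+2) - 1 = 1, borrow out 1
  col 6: (0 - 1 borrow-in) - 0 → borrow from next column: (-1+2) - 0 = 1, borrow out 1
  col 7: (0 - 1 borrow-in) - 0 → borrow from next column: (-1+2) - 0 = 1, borrow out 1
  col 8: (1 - 1 borrow-in) - 0 → 0 - 0 = 0, borrow out 0
Reading bits MSB→LSB: 011110110
Strip leading zeros: 11110110
= 11110110


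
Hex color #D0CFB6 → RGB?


Hex: #D0CFB6
R = D0₁₆ = 208
G = CF₁₆ = 207
B = B6₁₆ = 182
= RGB(208, 207, 182)


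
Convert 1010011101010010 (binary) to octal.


Group into 3-bit groups: 001010011101010010
  001 = 1
  010 = 2
  011 = 3
  101 = 5
  010 = 2
  010 = 2
= 0o123522


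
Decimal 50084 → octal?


Divide by 8 repeatedly:
50084 ÷ 8 = 6260 remainder 4
6260 ÷ 8 = 782 remainder 4
782 ÷ 8 = 97 remainder 6
97 ÷ 8 = 12 remainder 1
12 ÷ 8 = 1 remainder 4
1 ÷ 8 = 0 remainder 1
Reading remainders bottom-up:
= 0o141644


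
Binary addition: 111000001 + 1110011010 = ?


Align and add column by column (LSB to MSB, carry propagating):
  00111000001
+ 01110011010
  -----------
  col 0: 1 + 0 + 0 (carry in) = 1 → bit 1, carry out 0
  col 1: 0 + 1 + 0 (carry in) = 1 → bit 1, carry out 0
  col 2: 0 + 0 + 0 (carry in) = 0 → bit 0, carry out 0
  col 3: 0 + 1 + 0 (carry in) = 1 → bit 1, carry out 0
  col 4: 0 + 1 + 0 (carry in) = 1 → bit 1, carry out 0
  col 5: 0 + 0 + 0 (carry in) = 0 → bit 0, carry out 0
  col 6: 1 + 0 + 0 (carry in) = 1 → bit 1, carry out 0
  col 7: 1 + 1 + 0 (carry in) = 2 → bit 0, carry out 1
  col 8: 1 + 1 + 1 (carry in) = 3 → bit 1, carry out 1
  col 9: 0 + 1 + 1 (carry in) = 2 → bit 0, carry out 1
  col 10: 0 + 0 + 1 (carry in) = 1 → bit 1, carry out 0
Reading bits MSB→LSB: 10101011011
Strip leading zeros: 10101011011
= 10101011011


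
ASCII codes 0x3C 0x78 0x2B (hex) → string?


Codes (hex): 0x3C 0x78 0x2B
Per-code ASCII lookup:
  0x3C = 60  (special character) → '<'
  0x78 = 120  (range 97-122: lowercase, 120 - 97 = 23) → 'x'
  0x2B = 43  (special character) → '+'
= '<x+'


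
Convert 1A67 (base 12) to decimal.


Positional values (base 12):
  7 × 12^0 = 7 × 1 = 7
  6 × 12^1 = 6 × 12 = 72
  A × 12^2 = 10 × 144 = 1440
  1 × 12^3 = 1 × 1728 = 1728
Sum = 7 + 72 + 1440 + 1728
= 3247


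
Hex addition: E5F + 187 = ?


Align and add column by column (LSB to MSB, each column mod 16 with carry):
  0E5F
+ 0187
  ----
  col 0: F(15) + 7(7) + 0 (carry in) = 22 → 6(6), carry out 1
  col 1: 5(5) + 8(8) + 1 (carry in) = 14 → E(14), carry out 0
  col 2: E(14) + 1(1) + 0 (carry in) = 15 → F(15), carry out 0
  col 3: 0(0) + 0(0) + 0 (carry in) = 0 → 0(0), carry out 0
Reading digits MSB→LSB: 0FE6
Strip leading zeros: FE6
= 0xFE6


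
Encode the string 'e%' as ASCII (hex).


String: 'e%'  (2 characters)
Per-character ASCII lookup:
  'e': lowercase starts at 97: 'e' = 97 + 4 = 101 → 0x65
  '%': special character: '%' = 37 → 0x25
= 0x65 0x25


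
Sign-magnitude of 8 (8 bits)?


Sign bit: 0 (positive)
Magnitude: 8 = 0001000
= 00001000


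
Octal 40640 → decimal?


Positional values:
Position 0: 0 × 8^0 = 0
Position 1: 4 × 8^1 = 32
Position 2: 6 × 8^2 = 384
Position 3: 0 × 8^3 = 0
Position 4: 4 × 8^4 = 16384
Sum = 0 + 32 + 384 + 0 + 16384
= 16800


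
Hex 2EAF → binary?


Each hex digit → 4 binary bits:
  2 = 0010
  E = 1110
  A = 1010
  F = 1111
Concatenate: 0010 1110 1010 1111
= 0010111010101111


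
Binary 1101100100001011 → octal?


Group into 3-bit groups: 001101100100001011
  001 = 1
  101 = 5
  100 = 4
  100 = 4
  001 = 1
  011 = 3
= 0o154413


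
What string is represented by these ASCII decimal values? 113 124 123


Codes (decimal): 113 124 123
Per-code ASCII lookup:
  113  (range 97-122: lowercase, 113 - 97 = 16) → 'q'
  124  (special character) → '|'
  123  (special character) → '{'
= 'q|{'


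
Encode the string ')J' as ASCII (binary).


String: ')J'  (2 characters)
Per-character ASCII lookup:
  ')': special character: ')' = 41 → 101001
  'J': uppercase starts at 65: 'J' = 65 + 9 = 74 → 1001010
= 101001 1001010


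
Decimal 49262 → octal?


Divide by 8 repeatedly:
49262 ÷ 8 = 6157 remainder 6
6157 ÷ 8 = 769 remainder 5
769 ÷ 8 = 96 remainder 1
96 ÷ 8 = 12 remainder 0
12 ÷ 8 = 1 remainder 4
1 ÷ 8 = 0 remainder 1
Reading remainders bottom-up:
= 0o140156


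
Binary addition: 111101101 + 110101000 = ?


Align and add column by column (LSB to MSB, carry propagating):
  0111101101
+ 0110101000
  ----------
  col 0: 1 + 0 + 0 (carry in) = 1 → bit 1, carry out 0
  col 1: 0 + 0 + 0 (carry in) = 0 → bit 0, carry out 0
  col 2: 1 + 0 + 0 (carry in) = 1 → bit 1, carry out 0
  col 3: 1 + 1 + 0 (carry in) = 2 → bit 0, carry out 1
  col 4: 0 + 0 + 1 (carry in) = 1 → bit 1, carry out 0
  col 5: 1 + 1 + 0 (carry in) = 2 → bit 0, carry out 1
  col 6: 1 + 0 + 1 (carry in) = 2 → bit 0, carry out 1
  col 7: 1 + 1 + 1 (carry in) = 3 → bit 1, carry out 1
  col 8: 1 + 1 + 1 (carry in) = 3 → bit 1, carry out 1
  col 9: 0 + 0 + 1 (carry in) = 1 → bit 1, carry out 0
Reading bits MSB→LSB: 1110010101
Strip leading zeros: 1110010101
= 1110010101


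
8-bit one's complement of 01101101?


Original: 01101101
Invert all bits:
  bit 0: 0 → 1
  bit 1: 1 → 0
  bit 2: 1 → 0
  bit 3: 0 → 1
  bit 4: 1 → 0
  bit 5: 1 → 0
  bit 6: 0 → 1
  bit 7: 1 → 0
= 10010010


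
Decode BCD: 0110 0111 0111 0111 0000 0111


Each 4-bit group → digit:
  0110 → 6
  0111 → 7
  0111 → 7
  0111 → 7
  0000 → 0
  0111 → 7
= 677707


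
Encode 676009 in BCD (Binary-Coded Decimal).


Each digit → 4-bit binary:
  6 → 0110
  7 → 0111
  6 → 0110
  0 → 0000
  0 → 0000
  9 → 1001
= 0110 0111 0110 0000 0000 1001


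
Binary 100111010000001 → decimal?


Positional values:
Bit 0: 1 × 2^0 = 1
Bit 7: 1 × 2^7 = 128
Bit 9: 1 × 2^9 = 512
Bit 10: 1 × 2^10 = 1024
Bit 11: 1 × 2^11 = 2048
Bit 14: 1 × 2^14 = 16384
Sum = 1 + 128 + 512 + 1024 + 2048 + 16384
= 20097


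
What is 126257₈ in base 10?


Positional values:
Position 0: 7 × 8^0 = 7
Position 1: 5 × 8^1 = 40
Position 2: 2 × 8^2 = 128
Position 3: 6 × 8^3 = 3072
Position 4: 2 × 8^4 = 8192
Position 5: 1 × 8^5 = 32768
Sum = 7 + 40 + 128 + 3072 + 8192 + 32768
= 44207


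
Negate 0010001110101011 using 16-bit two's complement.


Original: 0010001110101011
Step 1 - Invert all bits: 1101110001010100
Step 2 - Add 1: 1101110001010100 + 1
= 1101110001010101 (represents -9131)


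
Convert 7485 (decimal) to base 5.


Divide by 5 repeatedly:
7485 ÷ 5 = 1497 remainder 0
1497 ÷ 5 = 299 remainder 2
299 ÷ 5 = 59 remainder 4
59 ÷ 5 = 11 remainder 4
11 ÷ 5 = 2 remainder 1
2 ÷ 5 = 0 remainder 2
Reading remainders bottom-up:
= 214420


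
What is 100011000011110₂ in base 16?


Group into 4-bit nibbles: 0100011000011110
  0100 = 4
  0110 = 6
  0001 = 1
  1110 = E
= 0x461E


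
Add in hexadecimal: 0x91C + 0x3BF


Align and add column by column (LSB to MSB, each column mod 16 with carry):
  091C
+ 03BF
  ----
  col 0: C(12) + F(15) + 0 (carry in) = 27 → B(11), carry out 1
  col 1: 1(1) + B(11) + 1 (carry in) = 13 → D(13), carry out 0
  col 2: 9(9) + 3(3) + 0 (carry in) = 12 → C(12), carry out 0
  col 3: 0(0) + 0(0) + 0 (carry in) = 0 → 0(0), carry out 0
Reading digits MSB→LSB: 0CDB
Strip leading zeros: CDB
= 0xCDB


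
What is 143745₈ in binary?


Each octal digit → 3 binary bits:
  1 = 001
  4 = 100
  3 = 011
  7 = 111
  4 = 100
  5 = 101
Concatenate: 001 100 011 111 100 101
= 001100011111100101


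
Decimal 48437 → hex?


Divide by 16 repeatedly:
48437 ÷ 16 = 3027 remainder 5 (5)
3027 ÷ 16 = 189 remainder 3 (3)
189 ÷ 16 = 11 remainder 13 (D)
11 ÷ 16 = 0 remainder 11 (B)
Reading remainders bottom-up:
= 0xBD35


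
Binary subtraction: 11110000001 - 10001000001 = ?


Align and subtract column by column (LSB to MSB, borrowing when needed):
  11110000001
- 10001000001
  -----------
  col 0: (1 - 0 borrow-in) - 1 → 1 - 1 = 0, borrow out 0
  col 1: (0 - 0 borrow-in) - 0 → 0 - 0 = 0, borrow out 0
  col 2: (0 - 0 borrow-in) - 0 → 0 - 0 = 0, borrow out 0
  col 3: (0 - 0 borrow-in) - 0 → 0 - 0 = 0, borrow out 0
  col 4: (0 - 0 borrow-in) - 0 → 0 - 0 = 0, borrow out 0
  col 5: (0 - 0 borrow-in) - 0 → 0 - 0 = 0, borrow out 0
  col 6: (0 - 0 borrow-in) - 1 → borrow from next column: (0+2) - 1 = 1, borrow out 1
  col 7: (1 - 1 borrow-in) - 0 → 0 - 0 = 0, borrow out 0
  col 8: (1 - 0 borrow-in) - 0 → 1 - 0 = 1, borrow out 0
  col 9: (1 - 0 borrow-in) - 0 → 1 - 0 = 1, borrow out 0
  col 10: (1 - 0 borrow-in) - 1 → 1 - 1 = 0, borrow out 0
Reading bits MSB→LSB: 01101000000
Strip leading zeros: 1101000000
= 1101000000


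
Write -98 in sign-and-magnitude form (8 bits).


Sign bit: 1 (negative)
Magnitude: 98 = 1100010
= 11100010


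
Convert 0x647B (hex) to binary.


Each hex digit → 4 binary bits:
  6 = 0110
  4 = 0100
  7 = 0111
  B = 1011
Concatenate: 0110 0100 0111 1011
= 0110010001111011


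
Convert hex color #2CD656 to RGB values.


Hex: #2CD656
R = 2C₁₆ = 44
G = D6₁₆ = 214
B = 56₁₆ = 86
= RGB(44, 214, 86)


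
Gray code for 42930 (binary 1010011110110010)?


Binary: 1010011110110010
Gray code: G = B XOR (B >> 1)
B >> 1 = 0101001111011001
1010011110110010 XOR 0101001111011001:
  1 XOR 0 = 1
  0 XOR 1 = 1
  1 XOR 0 = 1
  0 XOR 1 = 1
  0 XOR 0 = 0
  1 XOR 0 = 1
  1 XOR 1 = 0
  1 XOR 1 = 0
  1 XOR 1 = 0
  0 XOR 1 = 1
  1 XOR 0 = 1
  1 XOR 1 = 0
  0 XOR 1 = 1
  0 XOR 0 = 0
  1 XOR 0 = 1
  0 XOR 1 = 1
= 1111010001101011


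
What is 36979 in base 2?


Divide by 2 repeatedly:
36979 ÷ 2 = 18489 remainder 1
18489 ÷ 2 = 9244 remainder 1
9244 ÷ 2 = 4622 remainder 0
4622 ÷ 2 = 2311 remainder 0
2311 ÷ 2 = 1155 remainder 1
1155 ÷ 2 = 577 remainder 1
577 ÷ 2 = 288 remainder 1
288 ÷ 2 = 144 remainder 0
144 ÷ 2 = 72 remainder 0
72 ÷ 2 = 36 remainder 0
36 ÷ 2 = 18 remainder 0
18 ÷ 2 = 9 remainder 0
9 ÷ 2 = 4 remainder 1
4 ÷ 2 = 2 remainder 0
2 ÷ 2 = 1 remainder 0
1 ÷ 2 = 0 remainder 1
Reading remainders bottom-up:
= 1001000001110011


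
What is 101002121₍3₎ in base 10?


Positional values (base 3):
  1 × 3^0 = 1 × 1 = 1
  2 × 3^1 = 2 × 3 = 6
  1 × 3^2 = 1 × 9 = 9
  2 × 3^3 = 2 × 27 = 54
  0 × 3^4 = 0 × 81 = 0
  0 × 3^5 = 0 × 243 = 0
  1 × 3^6 = 1 × 729 = 729
  0 × 3^7 = 0 × 2187 = 0
  1 × 3^8 = 1 × 6561 = 6561
Sum = 1 + 6 + 9 + 54 + 0 + 0 + 729 + 0 + 6561
= 7360


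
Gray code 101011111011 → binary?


Gray code: 101011111011
MSB stays the same: 1
Each subsequent bit = prev_binary XOR current_gray:
  B[1] = 1 XOR 0 = 1
  B[2] = 1 XOR 1 = 0
  B[3] = 0 XOR 0 = 0
  B[4] = 0 XOR 1 = 1
  B[5] = 1 XOR 1 = 0
  B[6] = 0 XOR 1 = 1
  B[7] = 1 XOR 1 = 0
  B[8] = 0 XOR 1 = 1
  B[9] = 1 XOR 0 = 1
  B[10] = 1 XOR 1 = 0
  B[11] = 0 XOR 1 = 1
= 110010101101 (3245 decimal)


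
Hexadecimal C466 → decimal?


Positional values:
Position 0: 6 × 16^0 = 6 × 1 = 6
Position 1: 6 × 16^1 = 6 × 16 = 96
Position 2: 4 × 16^2 = 4 × 256 = 1024
Position 3: C × 16^3 = 12 × 4096 = 49152
Sum = 6 + 96 + 1024 + 49152
= 50278


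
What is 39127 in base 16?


Divide by 16 repeatedly:
39127 ÷ 16 = 2445 remainder 7 (7)
2445 ÷ 16 = 152 remainder 13 (D)
152 ÷ 16 = 9 remainder 8 (8)
9 ÷ 16 = 0 remainder 9 (9)
Reading remainders bottom-up:
= 0x98D7


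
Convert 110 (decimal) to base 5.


Divide by 5 repeatedly:
110 ÷ 5 = 22 remainder 0
22 ÷ 5 = 4 remainder 2
4 ÷ 5 = 0 remainder 4
Reading remainders bottom-up:
= 420


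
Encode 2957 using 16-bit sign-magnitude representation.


Sign bit: 0 (positive)
Magnitude: 2957 = 000101110001101
= 0000101110001101


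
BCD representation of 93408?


Each digit → 4-bit binary:
  9 → 1001
  3 → 0011
  4 → 0100
  0 → 0000
  8 → 1000
= 1001 0011 0100 0000 1000


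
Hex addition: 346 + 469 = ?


Align and add column by column (LSB to MSB, each column mod 16 with carry):
  0346
+ 0469
  ----
  col 0: 6(6) + 9(9) + 0 (carry in) = 15 → F(15), carry out 0
  col 1: 4(4) + 6(6) + 0 (carry in) = 10 → A(10), carry out 0
  col 2: 3(3) + 4(4) + 0 (carry in) = 7 → 7(7), carry out 0
  col 3: 0(0) + 0(0) + 0 (carry in) = 0 → 0(0), carry out 0
Reading digits MSB→LSB: 07AF
Strip leading zeros: 7AF
= 0x7AF


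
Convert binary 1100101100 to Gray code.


Binary: 1100101100
Gray code: G = B XOR (B >> 1)
B >> 1 = 0110010110
1100101100 XOR 0110010110:
  1 XOR 0 = 1
  1 XOR 1 = 0
  0 XOR 1 = 1
  0 XOR 0 = 0
  1 XOR 0 = 1
  0 XOR 1 = 1
  1 XOR 0 = 1
  1 XOR 1 = 0
  0 XOR 1 = 1
  0 XOR 0 = 0
= 1010111010


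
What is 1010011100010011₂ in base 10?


Positional values:
Bit 0: 1 × 2^0 = 1
Bit 1: 1 × 2^1 = 2
Bit 4: 1 × 2^4 = 16
Bit 8: 1 × 2^8 = 256
Bit 9: 1 × 2^9 = 512
Bit 10: 1 × 2^10 = 1024
Bit 13: 1 × 2^13 = 8192
Bit 15: 1 × 2^15 = 32768
Sum = 1 + 2 + 16 + 256 + 512 + 1024 + 8192 + 32768
= 42771


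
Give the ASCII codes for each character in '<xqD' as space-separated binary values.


String: '<xqD'  (4 characters)
Per-character ASCII lookup:
  '<': special character: '<' = 60 → 111100
  'x': lowercase starts at 97: 'x' = 97 + 23 = 120 → 1111000
  'q': lowercase starts at 97: 'q' = 97 + 16 = 113 → 1110001
  'D': uppercase starts at 65: 'D' = 65 + 3 = 68 → 1000100
= 111100 1111000 1110001 1000100


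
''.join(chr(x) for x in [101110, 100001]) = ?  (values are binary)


Codes (binary): 101110 100001
Per-code ASCII lookup:
  101110 = 46  (special character) → '.'
  100001 = 33  (special character) → '!'
= '.!'


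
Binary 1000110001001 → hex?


Group into 4-bit nibbles: 0001000110001001
  0001 = 1
  0001 = 1
  1000 = 8
  1001 = 9
= 0x1189


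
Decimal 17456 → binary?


Divide by 2 repeatedly:
17456 ÷ 2 = 8728 remainder 0
8728 ÷ 2 = 4364 remainder 0
4364 ÷ 2 = 2182 remainder 0
2182 ÷ 2 = 1091 remainder 0
1091 ÷ 2 = 545 remainder 1
545 ÷ 2 = 272 remainder 1
272 ÷ 2 = 136 remainder 0
136 ÷ 2 = 68 remainder 0
68 ÷ 2 = 34 remainder 0
34 ÷ 2 = 17 remainder 0
17 ÷ 2 = 8 remainder 1
8 ÷ 2 = 4 remainder 0
4 ÷ 2 = 2 remainder 0
2 ÷ 2 = 1 remainder 0
1 ÷ 2 = 0 remainder 1
Reading remainders bottom-up:
= 100010000110000


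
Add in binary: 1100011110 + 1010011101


Align and add column by column (LSB to MSB, carry propagating):
  01100011110
+ 01010011101
  -----------
  col 0: 0 + 1 + 0 (carry in) = 1 → bit 1, carry out 0
  col 1: 1 + 0 + 0 (carry in) = 1 → bit 1, carry out 0
  col 2: 1 + 1 + 0 (carry in) = 2 → bit 0, carry out 1
  col 3: 1 + 1 + 1 (carry in) = 3 → bit 1, carry out 1
  col 4: 1 + 1 + 1 (carry in) = 3 → bit 1, carry out 1
  col 5: 0 + 0 + 1 (carry in) = 1 → bit 1, carry out 0
  col 6: 0 + 0 + 0 (carry in) = 0 → bit 0, carry out 0
  col 7: 0 + 1 + 0 (carry in) = 1 → bit 1, carry out 0
  col 8: 1 + 0 + 0 (carry in) = 1 → bit 1, carry out 0
  col 9: 1 + 1 + 0 (carry in) = 2 → bit 0, carry out 1
  col 10: 0 + 0 + 1 (carry in) = 1 → bit 1, carry out 0
Reading bits MSB→LSB: 10110111011
Strip leading zeros: 10110111011
= 10110111011


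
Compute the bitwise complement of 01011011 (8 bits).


Original: 01011011
Invert all bits:
  bit 0: 0 → 1
  bit 1: 1 → 0
  bit 2: 0 → 1
  bit 3: 1 → 0
  bit 4: 1 → 0
  bit 5: 0 → 1
  bit 6: 1 → 0
  bit 7: 1 → 0
= 10100100


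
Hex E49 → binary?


Each hex digit → 4 binary bits:
  E = 1110
  4 = 0100
  9 = 1001
Concatenate: 1110 0100 1001
= 111001001001


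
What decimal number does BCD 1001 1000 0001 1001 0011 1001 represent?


Each 4-bit group → digit:
  1001 → 9
  1000 → 8
  0001 → 1
  1001 → 9
  0011 → 3
  1001 → 9
= 981939


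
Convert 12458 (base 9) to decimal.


Positional values (base 9):
  8 × 9^0 = 8 × 1 = 8
  5 × 9^1 = 5 × 9 = 45
  4 × 9^2 = 4 × 81 = 324
  2 × 9^3 = 2 × 729 = 1458
  1 × 9^4 = 1 × 6561 = 6561
Sum = 8 + 45 + 324 + 1458 + 6561
= 8396


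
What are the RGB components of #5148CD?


Hex: #5148CD
R = 51₁₆ = 81
G = 48₁₆ = 72
B = CD₁₆ = 205
= RGB(81, 72, 205)


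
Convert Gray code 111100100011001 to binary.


Gray code: 111100100011001
MSB stays the same: 1
Each subsequent bit = prev_binary XOR current_gray:
  B[1] = 1 XOR 1 = 0
  B[2] = 0 XOR 1 = 1
  B[3] = 1 XOR 1 = 0
  B[4] = 0 XOR 0 = 0
  B[5] = 0 XOR 0 = 0
  B[6] = 0 XOR 1 = 1
  B[7] = 1 XOR 0 = 1
  B[8] = 1 XOR 0 = 1
  B[9] = 1 XOR 0 = 1
  B[10] = 1 XOR 1 = 0
  B[11] = 0 XOR 1 = 1
  B[12] = 1 XOR 0 = 1
  B[13] = 1 XOR 0 = 1
  B[14] = 1 XOR 1 = 0
= 101000111101110 (20974 decimal)


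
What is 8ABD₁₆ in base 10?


Positional values:
Position 0: D × 16^0 = 13 × 1 = 13
Position 1: B × 16^1 = 11 × 16 = 176
Position 2: A × 16^2 = 10 × 256 = 2560
Position 3: 8 × 16^3 = 8 × 4096 = 32768
Sum = 13 + 176 + 2560 + 32768
= 35517


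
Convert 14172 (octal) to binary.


Each octal digit → 3 binary bits:
  1 = 001
  4 = 100
  1 = 001
  7 = 111
  2 = 010
Concatenate: 001 100 001 111 010
= 001100001111010


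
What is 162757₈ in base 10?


Positional values:
Position 0: 7 × 8^0 = 7
Position 1: 5 × 8^1 = 40
Position 2: 7 × 8^2 = 448
Position 3: 2 × 8^3 = 1024
Position 4: 6 × 8^4 = 24576
Position 5: 1 × 8^5 = 32768
Sum = 7 + 40 + 448 + 1024 + 24576 + 32768
= 58863


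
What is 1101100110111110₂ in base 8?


Group into 3-bit groups: 001101100110111110
  001 = 1
  101 = 5
  100 = 4
  110 = 6
  111 = 7
  110 = 6
= 0o154676


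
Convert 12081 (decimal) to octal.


Divide by 8 repeatedly:
12081 ÷ 8 = 1510 remainder 1
1510 ÷ 8 = 188 remainder 6
188 ÷ 8 = 23 remainder 4
23 ÷ 8 = 2 remainder 7
2 ÷ 8 = 0 remainder 2
Reading remainders bottom-up:
= 0o27461


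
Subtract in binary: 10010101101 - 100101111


Align and subtract column by column (LSB to MSB, borrowing when needed):
  10010101101
- 00100101111
  -----------
  col 0: (1 - 0 borrow-in) - 1 → 1 - 1 = 0, borrow out 0
  col 1: (0 - 0 borrow-in) - 1 → borrow from next column: (0+2) - 1 = 1, borrow out 1
  col 2: (1 - 1 borrow-in) - 1 → borrow from next column: (0+2) - 1 = 1, borrow out 1
  col 3: (1 - 1 borrow-in) - 1 → borrow from next column: (0+2) - 1 = 1, borrow out 1
  col 4: (0 - 1 borrow-in) - 0 → borrow from next column: (-1+2) - 0 = 1, borrow out 1
  col 5: (1 - 1 borrow-in) - 1 → borrow from next column: (0+2) - 1 = 1, borrow out 1
  col 6: (0 - 1 borrow-in) - 0 → borrow from next column: (-1+2) - 0 = 1, borrow out 1
  col 7: (1 - 1 borrow-in) - 0 → 0 - 0 = 0, borrow out 0
  col 8: (0 - 0 borrow-in) - 1 → borrow from next column: (0+2) - 1 = 1, borrow out 1
  col 9: (0 - 1 borrow-in) - 0 → borrow from next column: (-1+2) - 0 = 1, borrow out 1
  col 10: (1 - 1 borrow-in) - 0 → 0 - 0 = 0, borrow out 0
Reading bits MSB→LSB: 01101111110
Strip leading zeros: 1101111110
= 1101111110


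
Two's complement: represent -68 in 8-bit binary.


Original: 01000100
Step 1 - Invert all bits: 10111011
Step 2 - Add 1: 10111011 + 1
= 10111100 (represents -68)


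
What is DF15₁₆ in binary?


Each hex digit → 4 binary bits:
  D = 1101
  F = 1111
  1 = 0001
  5 = 0101
Concatenate: 1101 1111 0001 0101
= 1101111100010101


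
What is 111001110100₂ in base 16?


Group into 4-bit nibbles: 111001110100
  1110 = E
  0111 = 7
  0100 = 4
= 0xE74


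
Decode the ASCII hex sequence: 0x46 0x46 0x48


Codes (hex): 0x46 0x46 0x48
Per-code ASCII lookup:
  0x46 = 70  (range 65-90: uppercase, 70 - 65 = 5) → 'F'
  0x46 = 70  (range 65-90: uppercase, 70 - 65 = 5) → 'F'
  0x48 = 72  (range 65-90: uppercase, 72 - 65 = 7) → 'H'
= 'FFH'


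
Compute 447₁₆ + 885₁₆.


Align and add column by column (LSB to MSB, each column mod 16 with carry):
  0447
+ 0885
  ----
  col 0: 7(7) + 5(5) + 0 (carry in) = 12 → C(12), carry out 0
  col 1: 4(4) + 8(8) + 0 (carry in) = 12 → C(12), carry out 0
  col 2: 4(4) + 8(8) + 0 (carry in) = 12 → C(12), carry out 0
  col 3: 0(0) + 0(0) + 0 (carry in) = 0 → 0(0), carry out 0
Reading digits MSB→LSB: 0CCC
Strip leading zeros: CCC
= 0xCCC


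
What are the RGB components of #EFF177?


Hex: #EFF177
R = EF₁₆ = 239
G = F1₁₆ = 241
B = 77₁₆ = 119
= RGB(239, 241, 119)


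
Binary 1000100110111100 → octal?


Group into 3-bit groups: 001000100110111100
  001 = 1
  000 = 0
  100 = 4
  110 = 6
  111 = 7
  100 = 4
= 0o104674


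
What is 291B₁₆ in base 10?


Positional values:
Position 0: B × 16^0 = 11 × 1 = 11
Position 1: 1 × 16^1 = 1 × 16 = 16
Position 2: 9 × 16^2 = 9 × 256 = 2304
Position 3: 2 × 16^3 = 2 × 4096 = 8192
Sum = 11 + 16 + 2304 + 8192
= 10523


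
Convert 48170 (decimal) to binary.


Divide by 2 repeatedly:
48170 ÷ 2 = 24085 remainder 0
24085 ÷ 2 = 12042 remainder 1
12042 ÷ 2 = 6021 remainder 0
6021 ÷ 2 = 3010 remainder 1
3010 ÷ 2 = 1505 remainder 0
1505 ÷ 2 = 752 remainder 1
752 ÷ 2 = 376 remainder 0
376 ÷ 2 = 188 remainder 0
188 ÷ 2 = 94 remainder 0
94 ÷ 2 = 47 remainder 0
47 ÷ 2 = 23 remainder 1
23 ÷ 2 = 11 remainder 1
11 ÷ 2 = 5 remainder 1
5 ÷ 2 = 2 remainder 1
2 ÷ 2 = 1 remainder 0
1 ÷ 2 = 0 remainder 1
Reading remainders bottom-up:
= 1011110000101010


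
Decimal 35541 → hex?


Divide by 16 repeatedly:
35541 ÷ 16 = 2221 remainder 5 (5)
2221 ÷ 16 = 138 remainder 13 (D)
138 ÷ 16 = 8 remainder 10 (A)
8 ÷ 16 = 0 remainder 8 (8)
Reading remainders bottom-up:
= 0x8AD5


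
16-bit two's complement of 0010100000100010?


Original: 0010100000100010
Step 1 - Invert all bits: 1101011111011101
Step 2 - Add 1: 1101011111011101 + 1
= 1101011111011110 (represents -10274)


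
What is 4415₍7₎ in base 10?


Positional values (base 7):
  5 × 7^0 = 5 × 1 = 5
  1 × 7^1 = 1 × 7 = 7
  4 × 7^2 = 4 × 49 = 196
  4 × 7^3 = 4 × 343 = 1372
Sum = 5 + 7 + 196 + 1372
= 1580


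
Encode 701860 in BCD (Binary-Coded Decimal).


Each digit → 4-bit binary:
  7 → 0111
  0 → 0000
  1 → 0001
  8 → 1000
  6 → 0110
  0 → 0000
= 0111 0000 0001 1000 0110 0000


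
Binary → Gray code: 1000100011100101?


Binary: 1000100011100101
Gray code: G = B XOR (B >> 1)
B >> 1 = 0100010001110010
1000100011100101 XOR 0100010001110010:
  1 XOR 0 = 1
  0 XOR 1 = 1
  0 XOR 0 = 0
  0 XOR 0 = 0
  1 XOR 0 = 1
  0 XOR 1 = 1
  0 XOR 0 = 0
  0 XOR 0 = 0
  1 XOR 0 = 1
  1 XOR 1 = 0
  1 XOR 1 = 0
  0 XOR 1 = 1
  0 XOR 0 = 0
  1 XOR 0 = 1
  0 XOR 1 = 1
  1 XOR 0 = 1
= 1100110010010111


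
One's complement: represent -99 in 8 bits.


Original: 01100011
Invert all bits:
  bit 0: 0 → 1
  bit 1: 1 → 0
  bit 2: 1 → 0
  bit 3: 0 → 1
  bit 4: 0 → 1
  bit 5: 0 → 1
  bit 6: 1 → 0
  bit 7: 1 → 0
= 10011100


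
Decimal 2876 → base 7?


Divide by 7 repeatedly:
2876 ÷ 7 = 410 remainder 6
410 ÷ 7 = 58 remainder 4
58 ÷ 7 = 8 remainder 2
8 ÷ 7 = 1 remainder 1
1 ÷ 7 = 0 remainder 1
Reading remainders bottom-up:
= 11246


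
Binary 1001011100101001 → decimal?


Positional values:
Bit 0: 1 × 2^0 = 1
Bit 3: 1 × 2^3 = 8
Bit 5: 1 × 2^5 = 32
Bit 8: 1 × 2^8 = 256
Bit 9: 1 × 2^9 = 512
Bit 10: 1 × 2^10 = 1024
Bit 12: 1 × 2^12 = 4096
Bit 15: 1 × 2^15 = 32768
Sum = 1 + 8 + 32 + 256 + 512 + 1024 + 4096 + 32768
= 38697


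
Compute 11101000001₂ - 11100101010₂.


Align and subtract column by column (LSB to MSB, borrowing when needed):
  11101000001
- 11100101010
  -----------
  col 0: (1 - 0 borrow-in) - 0 → 1 - 0 = 1, borrow out 0
  col 1: (0 - 0 borrow-in) - 1 → borrow from next column: (0+2) - 1 = 1, borrow out 1
  col 2: (0 - 1 borrow-in) - 0 → borrow from next column: (-1+2) - 0 = 1, borrow out 1
  col 3: (0 - 1 borrow-in) - 1 → borrow from next column: (-1+2) - 1 = 0, borrow out 1
  col 4: (0 - 1 borrow-in) - 0 → borrow from next column: (-1+2) - 0 = 1, borrow out 1
  col 5: (0 - 1 borrow-in) - 1 → borrow from next column: (-1+2) - 1 = 0, borrow out 1
  col 6: (1 - 1 borrow-in) - 0 → 0 - 0 = 0, borrow out 0
  col 7: (0 - 0 borrow-in) - 0 → 0 - 0 = 0, borrow out 0
  col 8: (1 - 0 borrow-in) - 1 → 1 - 1 = 0, borrow out 0
  col 9: (1 - 0 borrow-in) - 1 → 1 - 1 = 0, borrow out 0
  col 10: (1 - 0 borrow-in) - 1 → 1 - 1 = 0, borrow out 0
Reading bits MSB→LSB: 00000010111
Strip leading zeros: 10111
= 10111


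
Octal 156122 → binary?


Each octal digit → 3 binary bits:
  1 = 001
  5 = 101
  6 = 110
  1 = 001
  2 = 010
  2 = 010
Concatenate: 001 101 110 001 010 010
= 001101110001010010


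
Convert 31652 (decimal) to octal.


Divide by 8 repeatedly:
31652 ÷ 8 = 3956 remainder 4
3956 ÷ 8 = 494 remainder 4
494 ÷ 8 = 61 remainder 6
61 ÷ 8 = 7 remainder 5
7 ÷ 8 = 0 remainder 7
Reading remainders bottom-up:
= 0o75644


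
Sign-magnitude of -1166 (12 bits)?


Sign bit: 1 (negative)
Magnitude: 1166 = 10010001110
= 110010001110


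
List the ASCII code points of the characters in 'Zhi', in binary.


String: 'Zhi'  (3 characters)
Per-character ASCII lookup:
  'Z': uppercase starts at 65: 'Z' = 65 + 25 = 90 → 1011010
  'h': lowercase starts at 97: 'h' = 97 + 7 = 104 → 1101000
  'i': lowercase starts at 97: 'i' = 97 + 8 = 105 → 1101001
= 1011010 1101000 1101001


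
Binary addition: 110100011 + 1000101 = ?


Align and add column by column (LSB to MSB, carry propagating):
  0110100011
+ 0001000101
  ----------
  col 0: 1 + 1 + 0 (carry in) = 2 → bit 0, carry out 1
  col 1: 1 + 0 + 1 (carry in) = 2 → bit 0, carry out 1
  col 2: 0 + 1 + 1 (carry in) = 2 → bit 0, carry out 1
  col 3: 0 + 0 + 1 (carry in) = 1 → bit 1, carry out 0
  col 4: 0 + 0 + 0 (carry in) = 0 → bit 0, carry out 0
  col 5: 1 + 0 + 0 (carry in) = 1 → bit 1, carry out 0
  col 6: 0 + 1 + 0 (carry in) = 1 → bit 1, carry out 0
  col 7: 1 + 0 + 0 (carry in) = 1 → bit 1, carry out 0
  col 8: 1 + 0 + 0 (carry in) = 1 → bit 1, carry out 0
  col 9: 0 + 0 + 0 (carry in) = 0 → bit 0, carry out 0
Reading bits MSB→LSB: 0111101000
Strip leading zeros: 111101000
= 111101000


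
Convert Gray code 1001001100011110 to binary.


Gray code: 1001001100011110
MSB stays the same: 1
Each subsequent bit = prev_binary XOR current_gray:
  B[1] = 1 XOR 0 = 1
  B[2] = 1 XOR 0 = 1
  B[3] = 1 XOR 1 = 0
  B[4] = 0 XOR 0 = 0
  B[5] = 0 XOR 0 = 0
  B[6] = 0 XOR 1 = 1
  B[7] = 1 XOR 1 = 0
  B[8] = 0 XOR 0 = 0
  B[9] = 0 XOR 0 = 0
  B[10] = 0 XOR 0 = 0
  B[11] = 0 XOR 1 = 1
  B[12] = 1 XOR 1 = 0
  B[13] = 0 XOR 1 = 1
  B[14] = 1 XOR 1 = 0
  B[15] = 0 XOR 0 = 0
= 1110001000010100 (57876 decimal)


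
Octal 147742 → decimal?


Positional values:
Position 0: 2 × 8^0 = 2
Position 1: 4 × 8^1 = 32
Position 2: 7 × 8^2 = 448
Position 3: 7 × 8^3 = 3584
Position 4: 4 × 8^4 = 16384
Position 5: 1 × 8^5 = 32768
Sum = 2 + 32 + 448 + 3584 + 16384 + 32768
= 53218


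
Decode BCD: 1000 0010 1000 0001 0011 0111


Each 4-bit group → digit:
  1000 → 8
  0010 → 2
  1000 → 8
  0001 → 1
  0011 → 3
  0111 → 7
= 828137


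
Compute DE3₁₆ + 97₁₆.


Align and add column by column (LSB to MSB, each column mod 16 with carry):
  0DE3
+ 0097
  ----
  col 0: 3(3) + 7(7) + 0 (carry in) = 10 → A(10), carry out 0
  col 1: E(14) + 9(9) + 0 (carry in) = 23 → 7(7), carry out 1
  col 2: D(13) + 0(0) + 1 (carry in) = 14 → E(14), carry out 0
  col 3: 0(0) + 0(0) + 0 (carry in) = 0 → 0(0), carry out 0
Reading digits MSB→LSB: 0E7A
Strip leading zeros: E7A
= 0xE7A


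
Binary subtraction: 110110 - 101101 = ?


Align and subtract column by column (LSB to MSB, borrowing when needed):
  110110
- 101101
  ------
  col 0: (0 - 0 borrow-in) - 1 → borrow from next column: (0+2) - 1 = 1, borrow out 1
  col 1: (1 - 1 borrow-in) - 0 → 0 - 0 = 0, borrow out 0
  col 2: (1 - 0 borrow-in) - 1 → 1 - 1 = 0, borrow out 0
  col 3: (0 - 0 borrow-in) - 1 → borrow from next column: (0+2) - 1 = 1, borrow out 1
  col 4: (1 - 1 borrow-in) - 0 → 0 - 0 = 0, borrow out 0
  col 5: (1 - 0 borrow-in) - 1 → 1 - 1 = 0, borrow out 0
Reading bits MSB→LSB: 001001
Strip leading zeros: 1001
= 1001


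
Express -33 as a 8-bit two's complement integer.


Original: 00100001
Step 1 - Invert all bits: 11011110
Step 2 - Add 1: 11011110 + 1
= 11011111 (represents -33)


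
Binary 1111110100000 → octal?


Group into 3-bit groups: 001111110100000
  001 = 1
  111 = 7
  110 = 6
  100 = 4
  000 = 0
= 0o17640


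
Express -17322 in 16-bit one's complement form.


Original: 0100001110101010
Invert all bits:
  bit 0: 0 → 1
  bit 1: 1 → 0
  bit 2: 0 → 1
  bit 3: 0 → 1
  bit 4: 0 → 1
  bit 5: 0 → 1
  bit 6: 1 → 0
  bit 7: 1 → 0
  bit 8: 1 → 0
  bit 9: 0 → 1
  bit 10: 1 → 0
  bit 11: 0 → 1
  bit 12: 1 → 0
  bit 13: 0 → 1
  bit 14: 1 → 0
  bit 15: 0 → 1
= 1011110001010101


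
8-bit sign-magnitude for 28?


Sign bit: 0 (positive)
Magnitude: 28 = 0011100
= 00011100


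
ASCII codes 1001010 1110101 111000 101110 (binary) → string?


Codes (binary): 1001010 1110101 111000 101110
Per-code ASCII lookup:
  1001010 = 74  (range 65-90: uppercase, 74 - 65 = 9) → 'J'
  1110101 = 117  (range 97-122: lowercase, 117 - 97 = 20) → 'u'
  111000 = 56  (range 48-57: digits, 56 - 48 = 8) → '8'
  101110 = 46  (special character) → '.'
= 'Ju8.'


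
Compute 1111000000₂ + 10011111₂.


Align and add column by column (LSB to MSB, carry propagating):
  01111000000
+ 00010011111
  -----------
  col 0: 0 + 1 + 0 (carry in) = 1 → bit 1, carry out 0
  col 1: 0 + 1 + 0 (carry in) = 1 → bit 1, carry out 0
  col 2: 0 + 1 + 0 (carry in) = 1 → bit 1, carry out 0
  col 3: 0 + 1 + 0 (carry in) = 1 → bit 1, carry out 0
  col 4: 0 + 1 + 0 (carry in) = 1 → bit 1, carry out 0
  col 5: 0 + 0 + 0 (carry in) = 0 → bit 0, carry out 0
  col 6: 1 + 0 + 0 (carry in) = 1 → bit 1, carry out 0
  col 7: 1 + 1 + 0 (carry in) = 2 → bit 0, carry out 1
  col 8: 1 + 0 + 1 (carry in) = 2 → bit 0, carry out 1
  col 9: 1 + 0 + 1 (carry in) = 2 → bit 0, carry out 1
  col 10: 0 + 0 + 1 (carry in) = 1 → bit 1, carry out 0
Reading bits MSB→LSB: 10001011111
Strip leading zeros: 10001011111
= 10001011111


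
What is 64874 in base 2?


Divide by 2 repeatedly:
64874 ÷ 2 = 32437 remainder 0
32437 ÷ 2 = 16218 remainder 1
16218 ÷ 2 = 8109 remainder 0
8109 ÷ 2 = 4054 remainder 1
4054 ÷ 2 = 2027 remainder 0
2027 ÷ 2 = 1013 remainder 1
1013 ÷ 2 = 506 remainder 1
506 ÷ 2 = 253 remainder 0
253 ÷ 2 = 126 remainder 1
126 ÷ 2 = 63 remainder 0
63 ÷ 2 = 31 remainder 1
31 ÷ 2 = 15 remainder 1
15 ÷ 2 = 7 remainder 1
7 ÷ 2 = 3 remainder 1
3 ÷ 2 = 1 remainder 1
1 ÷ 2 = 0 remainder 1
Reading remainders bottom-up:
= 1111110101101010


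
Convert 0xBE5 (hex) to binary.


Each hex digit → 4 binary bits:
  B = 1011
  E = 1110
  5 = 0101
Concatenate: 1011 1110 0101
= 101111100101


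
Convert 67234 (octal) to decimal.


Positional values:
Position 0: 4 × 8^0 = 4
Position 1: 3 × 8^1 = 24
Position 2: 2 × 8^2 = 128
Position 3: 7 × 8^3 = 3584
Position 4: 6 × 8^4 = 24576
Sum = 4 + 24 + 128 + 3584 + 24576
= 28316


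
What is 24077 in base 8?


Divide by 8 repeatedly:
24077 ÷ 8 = 3009 remainder 5
3009 ÷ 8 = 376 remainder 1
376 ÷ 8 = 47 remainder 0
47 ÷ 8 = 5 remainder 7
5 ÷ 8 = 0 remainder 5
Reading remainders bottom-up:
= 0o57015


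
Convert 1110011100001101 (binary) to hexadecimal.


Group into 4-bit nibbles: 1110011100001101
  1110 = E
  0111 = 7
  0000 = 0
  1101 = D
= 0xE70D


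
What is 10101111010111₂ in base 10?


Positional values:
Bit 0: 1 × 2^0 = 1
Bit 1: 1 × 2^1 = 2
Bit 2: 1 × 2^2 = 4
Bit 4: 1 × 2^4 = 16
Bit 6: 1 × 2^6 = 64
Bit 7: 1 × 2^7 = 128
Bit 8: 1 × 2^8 = 256
Bit 9: 1 × 2^9 = 512
Bit 11: 1 × 2^11 = 2048
Bit 13: 1 × 2^13 = 8192
Sum = 1 + 2 + 4 + 16 + 64 + 128 + 256 + 512 + 2048 + 8192
= 11223


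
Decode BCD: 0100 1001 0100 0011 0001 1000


Each 4-bit group → digit:
  0100 → 4
  1001 → 9
  0100 → 4
  0011 → 3
  0001 → 1
  1000 → 8
= 494318


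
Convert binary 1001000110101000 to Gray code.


Binary: 1001000110101000
Gray code: G = B XOR (B >> 1)
B >> 1 = 0100100011010100
1001000110101000 XOR 0100100011010100:
  1 XOR 0 = 1
  0 XOR 1 = 1
  0 XOR 0 = 0
  1 XOR 0 = 1
  0 XOR 1 = 1
  0 XOR 0 = 0
  0 XOR 0 = 0
  1 XOR 0 = 1
  1 XOR 1 = 0
  0 XOR 1 = 1
  1 XOR 0 = 1
  0 XOR 1 = 1
  1 XOR 0 = 1
  0 XOR 1 = 1
  0 XOR 0 = 0
  0 XOR 0 = 0
= 1101100101111100


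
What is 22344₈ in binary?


Each octal digit → 3 binary bits:
  2 = 010
  2 = 010
  3 = 011
  4 = 100
  4 = 100
Concatenate: 010 010 011 100 100
= 010010011100100


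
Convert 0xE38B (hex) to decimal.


Positional values:
Position 0: B × 16^0 = 11 × 1 = 11
Position 1: 8 × 16^1 = 8 × 16 = 128
Position 2: 3 × 16^2 = 3 × 256 = 768
Position 3: E × 16^3 = 14 × 4096 = 57344
Sum = 11 + 128 + 768 + 57344
= 58251


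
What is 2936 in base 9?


Divide by 9 repeatedly:
2936 ÷ 9 = 326 remainder 2
326 ÷ 9 = 36 remainder 2
36 ÷ 9 = 4 remainder 0
4 ÷ 9 = 0 remainder 4
Reading remainders bottom-up:
= 4022


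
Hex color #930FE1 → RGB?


Hex: #930FE1
R = 93₁₆ = 147
G = 0F₁₆ = 15
B = E1₁₆ = 225
= RGB(147, 15, 225)


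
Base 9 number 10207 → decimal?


Positional values (base 9):
  7 × 9^0 = 7 × 1 = 7
  0 × 9^1 = 0 × 9 = 0
  2 × 9^2 = 2 × 81 = 162
  0 × 9^3 = 0 × 729 = 0
  1 × 9^4 = 1 × 6561 = 6561
Sum = 7 + 0 + 162 + 0 + 6561
= 6730


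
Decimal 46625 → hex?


Divide by 16 repeatedly:
46625 ÷ 16 = 2914 remainder 1 (1)
2914 ÷ 16 = 182 remainder 2 (2)
182 ÷ 16 = 11 remainder 6 (6)
11 ÷ 16 = 0 remainder 11 (B)
Reading remainders bottom-up:
= 0xB621


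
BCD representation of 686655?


Each digit → 4-bit binary:
  6 → 0110
  8 → 1000
  6 → 0110
  6 → 0110
  5 → 0101
  5 → 0101
= 0110 1000 0110 0110 0101 0101


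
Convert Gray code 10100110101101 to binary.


Gray code: 10100110101101
MSB stays the same: 1
Each subsequent bit = prev_binary XOR current_gray:
  B[1] = 1 XOR 0 = 1
  B[2] = 1 XOR 1 = 0
  B[3] = 0 XOR 0 = 0
  B[4] = 0 XOR 0 = 0
  B[5] = 0 XOR 1 = 1
  B[6] = 1 XOR 1 = 0
  B[7] = 0 XOR 0 = 0
  B[8] = 0 XOR 1 = 1
  B[9] = 1 XOR 0 = 1
  B[10] = 1 XOR 1 = 0
  B[11] = 0 XOR 1 = 1
  B[12] = 1 XOR 0 = 1
  B[13] = 1 XOR 1 = 0
= 11000100110110 (12598 decimal)


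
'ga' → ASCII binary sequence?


String: 'ga'  (2 characters)
Per-character ASCII lookup:
  'g': lowercase starts at 97: 'g' = 97 + 6 = 103 → 1100111
  'a': lowercase starts at 97: 'a' = 97 + 0 = 97 → 1100001
= 1100111 1100001


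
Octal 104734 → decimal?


Positional values:
Position 0: 4 × 8^0 = 4
Position 1: 3 × 8^1 = 24
Position 2: 7 × 8^2 = 448
Position 3: 4 × 8^3 = 2048
Position 4: 0 × 8^4 = 0
Position 5: 1 × 8^5 = 32768
Sum = 4 + 24 + 448 + 2048 + 0 + 32768
= 35292


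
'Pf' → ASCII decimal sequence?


String: 'Pf'  (2 characters)
Per-character ASCII lookup:
  'P': uppercase starts at 65: 'P' = 65 + 15 = 80
  'f': lowercase starts at 97: 'f' = 97 + 5 = 102
= 80 102


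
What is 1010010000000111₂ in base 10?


Positional values:
Bit 0: 1 × 2^0 = 1
Bit 1: 1 × 2^1 = 2
Bit 2: 1 × 2^2 = 4
Bit 10: 1 × 2^10 = 1024
Bit 13: 1 × 2^13 = 8192
Bit 15: 1 × 2^15 = 32768
Sum = 1 + 2 + 4 + 1024 + 8192 + 32768
= 41991


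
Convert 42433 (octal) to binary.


Each octal digit → 3 binary bits:
  4 = 100
  2 = 010
  4 = 100
  3 = 011
  3 = 011
Concatenate: 100 010 100 011 011
= 100010100011011


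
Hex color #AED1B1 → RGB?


Hex: #AED1B1
R = AE₁₆ = 174
G = D1₁₆ = 209
B = B1₁₆ = 177
= RGB(174, 209, 177)


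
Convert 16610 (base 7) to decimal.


Positional values (base 7):
  0 × 7^0 = 0 × 1 = 0
  1 × 7^1 = 1 × 7 = 7
  6 × 7^2 = 6 × 49 = 294
  6 × 7^3 = 6 × 343 = 2058
  1 × 7^4 = 1 × 2401 = 2401
Sum = 0 + 7 + 294 + 2058 + 2401
= 4760


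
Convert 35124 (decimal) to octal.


Divide by 8 repeatedly:
35124 ÷ 8 = 4390 remainder 4
4390 ÷ 8 = 548 remainder 6
548 ÷ 8 = 68 remainder 4
68 ÷ 8 = 8 remainder 4
8 ÷ 8 = 1 remainder 0
1 ÷ 8 = 0 remainder 1
Reading remainders bottom-up:
= 0o104464


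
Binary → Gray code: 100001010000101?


Binary: 100001010000101
Gray code: G = B XOR (B >> 1)
B >> 1 = 010000101000010
100001010000101 XOR 010000101000010:
  1 XOR 0 = 1
  0 XOR 1 = 1
  0 XOR 0 = 0
  0 XOR 0 = 0
  0 XOR 0 = 0
  1 XOR 0 = 1
  0 XOR 1 = 1
  1 XOR 0 = 1
  0 XOR 1 = 1
  0 XOR 0 = 0
  0 XOR 0 = 0
  0 XOR 0 = 0
  1 XOR 0 = 1
  0 XOR 1 = 1
  1 XOR 0 = 1
= 110001111000111


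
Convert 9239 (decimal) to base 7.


Divide by 7 repeatedly:
9239 ÷ 7 = 1319 remainder 6
1319 ÷ 7 = 188 remainder 3
188 ÷ 7 = 26 remainder 6
26 ÷ 7 = 3 remainder 5
3 ÷ 7 = 0 remainder 3
Reading remainders bottom-up:
= 35636


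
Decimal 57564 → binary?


Divide by 2 repeatedly:
57564 ÷ 2 = 28782 remainder 0
28782 ÷ 2 = 14391 remainder 0
14391 ÷ 2 = 7195 remainder 1
7195 ÷ 2 = 3597 remainder 1
3597 ÷ 2 = 1798 remainder 1
1798 ÷ 2 = 899 remainder 0
899 ÷ 2 = 449 remainder 1
449 ÷ 2 = 224 remainder 1
224 ÷ 2 = 112 remainder 0
112 ÷ 2 = 56 remainder 0
56 ÷ 2 = 28 remainder 0
28 ÷ 2 = 14 remainder 0
14 ÷ 2 = 7 remainder 0
7 ÷ 2 = 3 remainder 1
3 ÷ 2 = 1 remainder 1
1 ÷ 2 = 0 remainder 1
Reading remainders bottom-up:
= 1110000011011100
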